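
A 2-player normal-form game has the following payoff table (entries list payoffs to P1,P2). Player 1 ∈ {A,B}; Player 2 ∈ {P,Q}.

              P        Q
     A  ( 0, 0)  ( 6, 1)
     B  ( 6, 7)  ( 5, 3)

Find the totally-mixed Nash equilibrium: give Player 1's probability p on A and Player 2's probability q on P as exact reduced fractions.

P1 indiff ⇒ q·0+(1-q)·6 = q·6+(1-q)·5 ⇒ q(-6) = (1-q)(-1) ⇒ q = 1/7
P2 indiff ⇒ p·0+(1-p)·7 = p·1+(1-p)·3 ⇒ p(-1) = (1-p)(-4) ⇒ p = 4/5

p=4/5, q=1/7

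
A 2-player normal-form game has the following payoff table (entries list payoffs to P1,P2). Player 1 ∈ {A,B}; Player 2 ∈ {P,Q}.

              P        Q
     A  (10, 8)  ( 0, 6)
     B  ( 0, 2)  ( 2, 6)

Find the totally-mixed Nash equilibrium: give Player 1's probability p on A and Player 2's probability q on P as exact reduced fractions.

(p,q) = (2/3, 1/6)

P1 indiff ⇒ q·10+(1-q)·0 = q·0+(1-q)·2 ⇒ q(10) = (1-q)(2) ⇒ q = 1/6
P2 indiff ⇒ p·8+(1-p)·2 = p·6+(1-p)·6 ⇒ p(2) = (1-p)(4) ⇒ p = 2/3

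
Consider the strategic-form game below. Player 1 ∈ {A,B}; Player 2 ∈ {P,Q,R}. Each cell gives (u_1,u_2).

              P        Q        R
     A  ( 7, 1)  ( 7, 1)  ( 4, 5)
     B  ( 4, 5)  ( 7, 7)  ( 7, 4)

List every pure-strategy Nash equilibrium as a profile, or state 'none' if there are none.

(A,P): not NE [P2→R gives 5>1]
(A,Q): not NE [P2→R gives 5>1]
(A,R): not NE [P1→B gives 7>4]
(B,P): not NE [P1→A gives 7>4; P2→Q gives 7>5]
(B,Q): NE
(B,R): not NE [P2→Q gives 7>4]

NE set: (B,Q)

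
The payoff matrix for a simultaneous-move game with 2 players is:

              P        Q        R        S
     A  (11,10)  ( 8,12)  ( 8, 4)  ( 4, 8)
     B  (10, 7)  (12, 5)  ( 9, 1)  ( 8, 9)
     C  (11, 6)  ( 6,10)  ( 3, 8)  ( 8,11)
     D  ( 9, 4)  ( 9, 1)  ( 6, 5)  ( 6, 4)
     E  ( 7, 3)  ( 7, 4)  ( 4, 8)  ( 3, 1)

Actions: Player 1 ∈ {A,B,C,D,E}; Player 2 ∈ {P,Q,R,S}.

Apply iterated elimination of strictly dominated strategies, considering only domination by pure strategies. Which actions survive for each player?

IESDS → P1:{A,B,C} P2:{P,Q,S}

P1 drop D (B beats it: P:10>9 Q:12>9 R:9>6 S:8>6)
P1 drop E (A beats it: P:11>7 Q:8>7 R:8>4 S:4>3)
P2 drop R (Q beats it: A:12>4 B:5>1 C:10>8)
P1→{A,B,C} P2→{P,Q,S}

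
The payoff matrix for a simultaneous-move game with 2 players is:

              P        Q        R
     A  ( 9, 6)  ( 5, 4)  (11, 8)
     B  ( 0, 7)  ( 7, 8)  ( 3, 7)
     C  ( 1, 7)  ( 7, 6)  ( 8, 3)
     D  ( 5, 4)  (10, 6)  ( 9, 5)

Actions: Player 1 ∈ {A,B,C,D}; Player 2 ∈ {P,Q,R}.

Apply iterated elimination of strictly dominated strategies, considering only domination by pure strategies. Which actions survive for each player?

Remaining: P1:{A,D} P2:{Q,R}

P1 drop B (D beats it: P:5>0 Q:10>7 R:9>3)
P1 drop C (D beats it: P:5>1 Q:10>7 R:9>8)
P2 drop P (R beats it: A:8>6 D:5>4)
P1→{A,D} P2→{Q,R}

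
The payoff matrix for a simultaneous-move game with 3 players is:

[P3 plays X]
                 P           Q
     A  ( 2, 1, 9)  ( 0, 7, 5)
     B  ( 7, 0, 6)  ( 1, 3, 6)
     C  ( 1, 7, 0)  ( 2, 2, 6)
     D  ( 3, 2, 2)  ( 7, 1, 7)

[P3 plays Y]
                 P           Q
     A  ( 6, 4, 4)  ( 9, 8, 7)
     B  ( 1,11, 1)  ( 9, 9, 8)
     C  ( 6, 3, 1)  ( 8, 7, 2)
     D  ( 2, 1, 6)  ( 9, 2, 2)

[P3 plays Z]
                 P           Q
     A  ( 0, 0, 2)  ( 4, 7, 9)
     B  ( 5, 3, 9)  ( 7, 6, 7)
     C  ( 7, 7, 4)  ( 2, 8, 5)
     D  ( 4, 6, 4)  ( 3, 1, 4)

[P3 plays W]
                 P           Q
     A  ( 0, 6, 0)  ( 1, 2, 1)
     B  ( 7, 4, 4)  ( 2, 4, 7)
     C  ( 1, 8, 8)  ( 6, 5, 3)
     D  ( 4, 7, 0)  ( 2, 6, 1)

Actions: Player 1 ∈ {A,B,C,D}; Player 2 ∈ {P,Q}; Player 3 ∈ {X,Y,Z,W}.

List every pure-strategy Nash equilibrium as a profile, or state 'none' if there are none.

PSNE: ∅

(A,P,X): not NE [P1→B gives 7>2; P2→Q gives 7>1]
(A,P,Y): not NE [P2→Q gives 8>4; P3→X gives 9>4]
(A,P,Z): not NE [P1→C gives 7>0; P2→Q gives 7>0; P3→X gives 9>2]
(A,P,W): not NE [P1→B gives 7>0; P3→X gives 9>0]
(A,Q,X): not NE [P1→D gives 7>0; P3→Z gives 9>5]
(A,Q,Y): not NE [P3→Z gives 9>7]
(A,Q,Z): not NE [P1→B gives 7>4]
(A,Q,W): not NE [P1→C gives 6>1; P2→P gives 6>2; P3→Z gives 9>1]
(B,P,X): not NE [P2→Q gives 3>0; P3→Z gives 9>6]
(B,P,Y): not NE [P1→C gives 6>1; P3→Z gives 9>1]
(B,P,Z): not NE [P1→C gives 7>5; P2→Q gives 6>3]
(B,P,W): not NE [P3→Z gives 9>4]
(B,Q,X): not NE [P1→D gives 7>1; P3→Y gives 8>6]
(B,Q,Y): not NE [P2→P gives 11>9]
(B,Q,Z): not NE [P3→Y gives 8>7]
(B,Q,W): not NE [P1→C gives 6>2; P3→Y gives 8>7]
(C,P,X): not NE [P1→B gives 7>1; P3→W gives 8>0]
(C,P,Y): not NE [P2→Q gives 7>3; P3→W gives 8>1]
(C,P,Z): not NE [P2→Q gives 8>7; P3→W gives 8>4]
(C,P,W): not NE [P1→B gives 7>1]
(C,Q,X): not NE [P1→D gives 7>2; P2→P gives 7>2]
(C,Q,Y): not NE [P1→D gives 9>8; P3→X gives 6>2]
(C,Q,Z): not NE [P1→B gives 7>2; P3→X gives 6>5]
(C,Q,W): not NE [P2→P gives 8>5; P3→X gives 6>3]
(D,P,X): not NE [P1→B gives 7>3; P3→Y gives 6>2]
(D,P,Y): not NE [P1→C gives 6>2; P2→Q gives 2>1]
(D,P,Z): not NE [P1→C gives 7>4; P3→Y gives 6>4]
(D,P,W): not NE [P1→B gives 7>4; P3→Y gives 6>0]
(D,Q,X): not NE [P2→P gives 2>1]
(D,Q,Y): not NE [P3→X gives 7>2]
(D,Q,Z): not NE [P1→B gives 7>3; P2→P gives 6>1; P3→X gives 7>4]
(D,Q,W): not NE [P1→C gives 6>2; P2→P gives 7>6; P3→X gives 7>1]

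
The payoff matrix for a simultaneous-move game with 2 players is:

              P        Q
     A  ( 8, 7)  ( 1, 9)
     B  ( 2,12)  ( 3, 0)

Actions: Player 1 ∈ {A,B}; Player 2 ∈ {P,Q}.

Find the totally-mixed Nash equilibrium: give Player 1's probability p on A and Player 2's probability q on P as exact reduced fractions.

(p,q) = (6/7, 1/4)

P1 indiff ⇒ q·8+(1-q)·1 = q·2+(1-q)·3 ⇒ q(6) = (1-q)(2) ⇒ q = 1/4
P2 indiff ⇒ p·7+(1-p)·12 = p·9+(1-p)·0 ⇒ p(-2) = (1-p)(-12) ⇒ p = 6/7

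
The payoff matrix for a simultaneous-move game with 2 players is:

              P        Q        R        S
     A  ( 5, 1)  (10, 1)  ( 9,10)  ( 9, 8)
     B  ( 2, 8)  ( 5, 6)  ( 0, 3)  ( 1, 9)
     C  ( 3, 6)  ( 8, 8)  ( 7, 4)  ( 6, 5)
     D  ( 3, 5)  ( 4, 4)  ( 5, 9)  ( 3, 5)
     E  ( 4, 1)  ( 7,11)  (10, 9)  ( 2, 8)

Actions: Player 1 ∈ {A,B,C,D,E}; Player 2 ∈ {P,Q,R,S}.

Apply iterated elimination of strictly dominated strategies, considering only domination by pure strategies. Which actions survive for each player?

Remaining: P1:{A,E} P2:{Q,R}

P1 drop B (A beats it: P:5>2 Q:10>5 R:9>0 S:9>1)
P1 drop C (A beats it: P:5>3 Q:10>8 R:9>7 S:9>6)
P1 drop D (A beats it: P:5>3 Q:10>4 R:9>5 S:9>3)
P2 drop P (R beats it: A:10>1 E:9>1)
P2 drop S (R beats it: A:10>8 E:9>8)
P1→{A,E} P2→{Q,R}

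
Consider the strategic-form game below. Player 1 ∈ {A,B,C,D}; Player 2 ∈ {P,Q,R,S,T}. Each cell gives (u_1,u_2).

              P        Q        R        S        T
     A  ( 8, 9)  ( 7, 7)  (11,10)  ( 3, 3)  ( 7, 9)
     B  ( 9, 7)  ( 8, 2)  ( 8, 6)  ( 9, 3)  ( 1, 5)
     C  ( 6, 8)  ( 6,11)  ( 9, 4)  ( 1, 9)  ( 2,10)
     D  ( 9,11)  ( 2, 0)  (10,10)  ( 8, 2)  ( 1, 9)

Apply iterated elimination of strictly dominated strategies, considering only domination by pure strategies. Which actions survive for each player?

P1 drop C (A beats it: P:8>6 Q:7>6 R:11>9 S:3>1 T:7>2)
P2 drop Q (P beats it: A:9>7 B:7>2 D:11>0)
P2 drop S (P beats it: A:9>3 B:7>3 D:11>2)
P2 drop T (R beats it: A:10>9 B:6>5 D:10>9)
P1→{A,B,D} P2→{P,R}

IESDS → P1:{A,B,D} P2:{P,R}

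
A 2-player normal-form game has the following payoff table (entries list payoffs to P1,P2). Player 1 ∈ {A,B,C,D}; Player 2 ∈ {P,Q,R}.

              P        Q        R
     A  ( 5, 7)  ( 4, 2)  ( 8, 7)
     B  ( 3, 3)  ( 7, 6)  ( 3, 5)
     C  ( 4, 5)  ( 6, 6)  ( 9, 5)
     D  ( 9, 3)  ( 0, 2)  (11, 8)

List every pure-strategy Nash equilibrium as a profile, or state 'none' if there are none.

(A,P): not NE [P1→D gives 9>5]
(A,Q): not NE [P1→B gives 7>4; P2→R gives 7>2]
(A,R): not NE [P1→D gives 11>8]
(B,P): not NE [P1→D gives 9>3; P2→Q gives 6>3]
(B,Q): NE
(B,R): not NE [P1→D gives 11>3; P2→Q gives 6>5]
(C,P): not NE [P1→D gives 9>4; P2→Q gives 6>5]
(C,Q): not NE [P1→B gives 7>6]
(C,R): not NE [P1→D gives 11>9; P2→Q gives 6>5]
(D,P): not NE [P2→R gives 8>3]
(D,Q): not NE [P1→B gives 7>0; P2→R gives 8>2]
(D,R): NE

NE set: (B,Q), (D,R)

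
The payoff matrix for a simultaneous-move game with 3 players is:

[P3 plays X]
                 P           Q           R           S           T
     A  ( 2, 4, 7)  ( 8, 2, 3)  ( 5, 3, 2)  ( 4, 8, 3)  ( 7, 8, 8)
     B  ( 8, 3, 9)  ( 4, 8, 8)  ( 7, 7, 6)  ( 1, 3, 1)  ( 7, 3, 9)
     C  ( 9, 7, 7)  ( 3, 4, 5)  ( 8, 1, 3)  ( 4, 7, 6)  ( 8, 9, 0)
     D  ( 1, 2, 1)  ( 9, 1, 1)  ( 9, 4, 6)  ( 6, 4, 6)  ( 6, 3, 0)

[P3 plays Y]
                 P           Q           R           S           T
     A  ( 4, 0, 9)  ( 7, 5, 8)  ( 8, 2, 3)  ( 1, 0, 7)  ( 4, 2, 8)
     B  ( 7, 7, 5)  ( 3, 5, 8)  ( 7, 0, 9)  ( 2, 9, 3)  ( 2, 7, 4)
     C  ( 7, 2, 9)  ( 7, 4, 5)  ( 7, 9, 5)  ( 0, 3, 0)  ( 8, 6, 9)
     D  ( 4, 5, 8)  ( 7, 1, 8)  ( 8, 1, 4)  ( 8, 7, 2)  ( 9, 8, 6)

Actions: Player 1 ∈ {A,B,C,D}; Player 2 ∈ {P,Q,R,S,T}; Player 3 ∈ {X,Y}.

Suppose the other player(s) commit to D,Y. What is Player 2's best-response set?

u_2(P vs D,Y) = 5
u_2(Q vs D,Y) = 1
u_2(R vs D,Y) = 1
u_2(S vs D,Y) = 7
u_2(T vs D,Y) = 8
max payoff 8 at {T}

argmax u_2 = {T}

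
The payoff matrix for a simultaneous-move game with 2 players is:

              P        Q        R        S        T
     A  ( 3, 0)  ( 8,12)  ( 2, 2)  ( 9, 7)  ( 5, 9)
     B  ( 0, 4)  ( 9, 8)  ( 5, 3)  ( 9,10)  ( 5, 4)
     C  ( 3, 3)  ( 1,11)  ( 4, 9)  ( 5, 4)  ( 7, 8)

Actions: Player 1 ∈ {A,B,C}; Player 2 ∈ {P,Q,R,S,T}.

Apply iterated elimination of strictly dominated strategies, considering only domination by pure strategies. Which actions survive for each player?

IESDS → P1:{A,B} P2:{Q,S}

P2 drop P (Q beats it: A:12>0 B:8>4 C:11>3)
P2 drop R (Q beats it: A:12>2 B:8>3 C:11>9)
P2 drop T (Q beats it: A:12>9 B:8>4 C:11>8)
P1 drop C (A beats it: Q:8>1 S:9>5)
P1→{A,B} P2→{Q,S}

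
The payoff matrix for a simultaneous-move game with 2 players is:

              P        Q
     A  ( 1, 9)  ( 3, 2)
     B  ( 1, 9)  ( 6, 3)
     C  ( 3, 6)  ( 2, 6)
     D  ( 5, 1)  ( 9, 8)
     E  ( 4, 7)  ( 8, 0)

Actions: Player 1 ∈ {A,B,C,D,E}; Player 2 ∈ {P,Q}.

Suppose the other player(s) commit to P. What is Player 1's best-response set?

u_1(A vs P) = 1
u_1(B vs P) = 1
u_1(C vs P) = 3
u_1(D vs P) = 5
u_1(E vs P) = 4
max payoff 5 at {D}

BR_1 = {D}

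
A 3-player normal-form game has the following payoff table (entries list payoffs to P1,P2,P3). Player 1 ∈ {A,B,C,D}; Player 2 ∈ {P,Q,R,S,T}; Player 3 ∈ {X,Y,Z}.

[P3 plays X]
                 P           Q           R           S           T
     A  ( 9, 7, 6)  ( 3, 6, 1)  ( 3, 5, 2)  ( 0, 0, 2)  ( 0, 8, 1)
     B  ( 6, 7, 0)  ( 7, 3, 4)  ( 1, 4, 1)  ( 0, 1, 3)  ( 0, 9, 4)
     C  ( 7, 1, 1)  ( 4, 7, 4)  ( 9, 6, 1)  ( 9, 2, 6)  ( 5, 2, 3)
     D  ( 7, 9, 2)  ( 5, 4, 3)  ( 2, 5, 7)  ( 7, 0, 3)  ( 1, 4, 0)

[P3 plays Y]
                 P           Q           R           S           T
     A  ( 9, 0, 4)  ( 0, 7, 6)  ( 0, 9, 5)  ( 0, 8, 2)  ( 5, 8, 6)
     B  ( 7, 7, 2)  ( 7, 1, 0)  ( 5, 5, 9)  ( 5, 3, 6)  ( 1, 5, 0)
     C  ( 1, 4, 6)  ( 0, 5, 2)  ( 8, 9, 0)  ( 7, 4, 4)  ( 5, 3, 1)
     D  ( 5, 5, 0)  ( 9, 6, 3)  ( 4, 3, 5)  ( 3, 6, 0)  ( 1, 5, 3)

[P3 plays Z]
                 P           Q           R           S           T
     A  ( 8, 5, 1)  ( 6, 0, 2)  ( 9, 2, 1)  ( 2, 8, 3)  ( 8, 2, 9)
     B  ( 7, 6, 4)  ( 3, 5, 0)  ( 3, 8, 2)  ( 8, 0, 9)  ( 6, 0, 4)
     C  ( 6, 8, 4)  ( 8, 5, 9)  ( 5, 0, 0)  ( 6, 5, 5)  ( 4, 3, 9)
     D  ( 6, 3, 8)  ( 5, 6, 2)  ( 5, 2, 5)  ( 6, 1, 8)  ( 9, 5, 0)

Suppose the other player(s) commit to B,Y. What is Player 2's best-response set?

argmax u_2 = {P}

u_2(P vs B,Y) = 7
u_2(Q vs B,Y) = 1
u_2(R vs B,Y) = 5
u_2(S vs B,Y) = 3
u_2(T vs B,Y) = 5
max payoff 7 at {P}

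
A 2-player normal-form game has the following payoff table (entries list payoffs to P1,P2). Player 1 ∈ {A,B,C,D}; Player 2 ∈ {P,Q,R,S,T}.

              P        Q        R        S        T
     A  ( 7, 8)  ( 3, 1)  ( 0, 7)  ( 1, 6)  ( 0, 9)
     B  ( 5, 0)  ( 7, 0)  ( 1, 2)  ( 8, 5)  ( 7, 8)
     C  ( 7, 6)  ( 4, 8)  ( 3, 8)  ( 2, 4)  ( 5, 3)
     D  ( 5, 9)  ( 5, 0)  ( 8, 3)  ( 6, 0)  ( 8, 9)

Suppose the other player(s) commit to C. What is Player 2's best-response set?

u_2(P vs C) = 6
u_2(Q vs C) = 8
u_2(R vs C) = 8
u_2(S vs C) = 4
u_2(T vs C) = 3
max payoff 8 at {Q,R}

argmax u_2 = {Q,R}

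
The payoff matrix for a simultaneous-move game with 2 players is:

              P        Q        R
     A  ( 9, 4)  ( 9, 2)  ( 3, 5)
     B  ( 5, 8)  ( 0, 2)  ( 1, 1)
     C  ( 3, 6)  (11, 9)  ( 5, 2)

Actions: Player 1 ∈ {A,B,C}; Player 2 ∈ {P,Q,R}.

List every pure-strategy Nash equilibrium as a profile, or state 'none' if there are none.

PSNE = {(C,Q)}

(A,P): not NE [P2→R gives 5>4]
(A,Q): not NE [P1→C gives 11>9; P2→R gives 5>2]
(A,R): not NE [P1→C gives 5>3]
(B,P): not NE [P1→A gives 9>5]
(B,Q): not NE [P1→C gives 11>0; P2→P gives 8>2]
(B,R): not NE [P1→C gives 5>1; P2→P gives 8>1]
(C,P): not NE [P1→A gives 9>3; P2→Q gives 9>6]
(C,Q): NE
(C,R): not NE [P2→Q gives 9>2]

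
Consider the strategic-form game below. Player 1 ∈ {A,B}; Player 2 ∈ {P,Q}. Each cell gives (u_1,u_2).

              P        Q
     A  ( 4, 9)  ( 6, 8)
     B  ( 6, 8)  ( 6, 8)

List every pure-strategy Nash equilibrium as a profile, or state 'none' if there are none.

(A,P): not NE [P1→B gives 6>4]
(A,Q): not NE [P2→P gives 9>8]
(B,P): NE
(B,Q): NE

Nash profiles: (B,P), (B,Q)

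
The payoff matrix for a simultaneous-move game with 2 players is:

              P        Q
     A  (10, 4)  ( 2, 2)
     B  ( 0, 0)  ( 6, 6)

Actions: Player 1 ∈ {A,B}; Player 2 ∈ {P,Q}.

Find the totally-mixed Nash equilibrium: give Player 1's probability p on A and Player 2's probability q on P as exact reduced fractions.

(p,q) = (3/4, 2/7)

P1 indiff ⇒ q·10+(1-q)·2 = q·0+(1-q)·6 ⇒ q(10) = (1-q)(4) ⇒ q = 2/7
P2 indiff ⇒ p·4+(1-p)·0 = p·2+(1-p)·6 ⇒ p(2) = (1-p)(6) ⇒ p = 3/4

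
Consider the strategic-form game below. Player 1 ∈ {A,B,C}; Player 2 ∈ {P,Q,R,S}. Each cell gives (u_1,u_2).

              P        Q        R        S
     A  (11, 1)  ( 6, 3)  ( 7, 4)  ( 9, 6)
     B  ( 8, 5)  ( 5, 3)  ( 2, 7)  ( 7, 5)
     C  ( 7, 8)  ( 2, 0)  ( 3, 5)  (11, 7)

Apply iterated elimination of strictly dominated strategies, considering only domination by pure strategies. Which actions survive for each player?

P1 drop B (A beats it: P:11>8 Q:6>5 R:7>2 S:9>7)
P2 drop Q (R beats it: A:4>3 C:5>0)
P2 drop R (S beats it: A:6>4 C:7>5)
P1→{A,C} P2→{P,S}

Remaining: P1:{A,C} P2:{P,S}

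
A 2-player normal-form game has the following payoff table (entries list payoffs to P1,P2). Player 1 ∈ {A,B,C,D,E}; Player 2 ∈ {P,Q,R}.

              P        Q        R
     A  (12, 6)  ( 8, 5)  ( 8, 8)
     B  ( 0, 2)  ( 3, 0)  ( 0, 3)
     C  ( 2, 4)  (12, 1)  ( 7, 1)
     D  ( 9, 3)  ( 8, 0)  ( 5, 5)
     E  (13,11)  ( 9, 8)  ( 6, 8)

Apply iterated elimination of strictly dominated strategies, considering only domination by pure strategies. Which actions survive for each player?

P1 drop B (A beats it: P:12>0 Q:8>3 R:8>0)
P1 drop D (E beats it: P:13>9 Q:9>8 R:6>5)
P2 drop Q (P beats it: A:6>5 C:4>1 E:11>8)
P1 drop C (A beats it: P:12>2 R:8>7)
P1→{A,E} P2→{P,R}

IESDS → P1:{A,E} P2:{P,R}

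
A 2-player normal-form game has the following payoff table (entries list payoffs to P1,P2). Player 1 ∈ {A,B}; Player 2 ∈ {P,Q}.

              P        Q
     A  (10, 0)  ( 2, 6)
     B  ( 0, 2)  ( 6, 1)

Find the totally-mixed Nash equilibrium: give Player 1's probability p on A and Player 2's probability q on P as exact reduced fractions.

P1 indiff ⇒ q·10+(1-q)·2 = q·0+(1-q)·6 ⇒ q(10) = (1-q)(4) ⇒ q = 2/7
P2 indiff ⇒ p·0+(1-p)·2 = p·6+(1-p)·1 ⇒ p(-6) = (1-p)(-1) ⇒ p = 1/7

(p,q) = (1/7, 2/7)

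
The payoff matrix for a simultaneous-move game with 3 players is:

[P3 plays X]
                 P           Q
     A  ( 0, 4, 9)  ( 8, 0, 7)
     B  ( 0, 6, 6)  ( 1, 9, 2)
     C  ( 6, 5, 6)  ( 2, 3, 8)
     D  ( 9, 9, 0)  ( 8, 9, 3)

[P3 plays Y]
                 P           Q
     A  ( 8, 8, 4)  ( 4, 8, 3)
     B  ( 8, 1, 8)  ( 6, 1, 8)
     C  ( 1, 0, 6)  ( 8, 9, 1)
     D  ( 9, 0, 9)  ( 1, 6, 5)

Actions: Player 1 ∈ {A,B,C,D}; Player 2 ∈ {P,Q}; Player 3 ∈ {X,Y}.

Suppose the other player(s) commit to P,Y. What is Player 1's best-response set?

u_1(A vs P,Y) = 8
u_1(B vs P,Y) = 8
u_1(C vs P,Y) = 1
u_1(D vs P,Y) = 9
max payoff 9 at {D}

BR_1 = {D}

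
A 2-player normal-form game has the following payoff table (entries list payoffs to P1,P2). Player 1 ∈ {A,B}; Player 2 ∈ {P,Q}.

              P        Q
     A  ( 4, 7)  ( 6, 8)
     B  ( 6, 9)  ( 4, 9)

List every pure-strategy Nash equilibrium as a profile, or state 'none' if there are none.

Nash profiles: (A,Q), (B,P)

(A,P): not NE [P1→B gives 6>4; P2→Q gives 8>7]
(A,Q): NE
(B,P): NE
(B,Q): not NE [P1→A gives 6>4]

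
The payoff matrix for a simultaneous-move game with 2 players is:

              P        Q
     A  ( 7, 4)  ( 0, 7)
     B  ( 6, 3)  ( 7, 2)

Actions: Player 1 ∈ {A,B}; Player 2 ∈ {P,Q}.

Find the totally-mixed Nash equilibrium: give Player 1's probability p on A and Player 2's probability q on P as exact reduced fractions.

P1 indiff ⇒ q·7+(1-q)·0 = q·6+(1-q)·7 ⇒ q(1) = (1-q)(7) ⇒ q = 7/8
P2 indiff ⇒ p·4+(1-p)·3 = p·7+(1-p)·2 ⇒ p(-3) = (1-p)(-1) ⇒ p = 1/4

(p,q) = (1/4, 7/8)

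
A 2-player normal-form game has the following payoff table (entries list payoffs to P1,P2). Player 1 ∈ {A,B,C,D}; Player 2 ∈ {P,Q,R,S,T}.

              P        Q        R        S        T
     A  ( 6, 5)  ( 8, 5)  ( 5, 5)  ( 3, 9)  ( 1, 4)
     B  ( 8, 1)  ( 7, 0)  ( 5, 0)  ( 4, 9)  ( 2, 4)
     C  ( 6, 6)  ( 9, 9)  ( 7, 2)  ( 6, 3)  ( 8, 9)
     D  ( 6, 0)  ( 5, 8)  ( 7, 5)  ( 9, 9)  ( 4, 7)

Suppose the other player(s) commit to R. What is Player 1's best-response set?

u_1(A vs R) = 5
u_1(B vs R) = 5
u_1(C vs R) = 7
u_1(D vs R) = 7
max payoff 7 at {C,D}

BR_1 = {C,D}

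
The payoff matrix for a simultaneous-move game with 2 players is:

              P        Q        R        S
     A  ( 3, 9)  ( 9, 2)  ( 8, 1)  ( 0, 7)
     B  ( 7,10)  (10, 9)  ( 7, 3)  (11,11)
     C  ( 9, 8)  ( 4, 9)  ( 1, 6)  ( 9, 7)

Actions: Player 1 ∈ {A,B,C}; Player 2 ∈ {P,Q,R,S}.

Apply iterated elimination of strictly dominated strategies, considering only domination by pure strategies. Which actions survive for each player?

P2 drop R (P beats it: A:9>1 B:10>3 C:8>6)
P1 drop A (B beats it: P:7>3 Q:10>9 S:11>0)
P1→{B,C} P2→{P,Q,S}

Survivors P1:{B,C} P2:{P,Q,S}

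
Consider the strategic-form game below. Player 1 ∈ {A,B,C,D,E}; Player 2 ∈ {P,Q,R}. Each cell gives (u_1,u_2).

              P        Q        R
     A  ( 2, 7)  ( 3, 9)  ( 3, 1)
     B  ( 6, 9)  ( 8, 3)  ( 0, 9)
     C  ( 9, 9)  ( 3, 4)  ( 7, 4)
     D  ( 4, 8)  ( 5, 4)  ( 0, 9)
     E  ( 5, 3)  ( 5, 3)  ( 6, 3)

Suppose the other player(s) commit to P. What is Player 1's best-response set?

argmax u_1 = {C}

u_1(A vs P) = 2
u_1(B vs P) = 6
u_1(C vs P) = 9
u_1(D vs P) = 4
u_1(E vs P) = 5
max payoff 9 at {C}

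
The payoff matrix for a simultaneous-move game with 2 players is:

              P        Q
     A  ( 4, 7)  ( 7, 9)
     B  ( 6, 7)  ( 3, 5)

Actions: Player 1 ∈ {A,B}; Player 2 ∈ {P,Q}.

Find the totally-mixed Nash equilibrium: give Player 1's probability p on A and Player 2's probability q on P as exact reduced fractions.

P1 indiff ⇒ q·4+(1-q)·7 = q·6+(1-q)·3 ⇒ q(-2) = (1-q)(-4) ⇒ q = 2/3
P2 indiff ⇒ p·7+(1-p)·7 = p·9+(1-p)·5 ⇒ p(-2) = (1-p)(-2) ⇒ p = 1/2

p=1/2, q=2/3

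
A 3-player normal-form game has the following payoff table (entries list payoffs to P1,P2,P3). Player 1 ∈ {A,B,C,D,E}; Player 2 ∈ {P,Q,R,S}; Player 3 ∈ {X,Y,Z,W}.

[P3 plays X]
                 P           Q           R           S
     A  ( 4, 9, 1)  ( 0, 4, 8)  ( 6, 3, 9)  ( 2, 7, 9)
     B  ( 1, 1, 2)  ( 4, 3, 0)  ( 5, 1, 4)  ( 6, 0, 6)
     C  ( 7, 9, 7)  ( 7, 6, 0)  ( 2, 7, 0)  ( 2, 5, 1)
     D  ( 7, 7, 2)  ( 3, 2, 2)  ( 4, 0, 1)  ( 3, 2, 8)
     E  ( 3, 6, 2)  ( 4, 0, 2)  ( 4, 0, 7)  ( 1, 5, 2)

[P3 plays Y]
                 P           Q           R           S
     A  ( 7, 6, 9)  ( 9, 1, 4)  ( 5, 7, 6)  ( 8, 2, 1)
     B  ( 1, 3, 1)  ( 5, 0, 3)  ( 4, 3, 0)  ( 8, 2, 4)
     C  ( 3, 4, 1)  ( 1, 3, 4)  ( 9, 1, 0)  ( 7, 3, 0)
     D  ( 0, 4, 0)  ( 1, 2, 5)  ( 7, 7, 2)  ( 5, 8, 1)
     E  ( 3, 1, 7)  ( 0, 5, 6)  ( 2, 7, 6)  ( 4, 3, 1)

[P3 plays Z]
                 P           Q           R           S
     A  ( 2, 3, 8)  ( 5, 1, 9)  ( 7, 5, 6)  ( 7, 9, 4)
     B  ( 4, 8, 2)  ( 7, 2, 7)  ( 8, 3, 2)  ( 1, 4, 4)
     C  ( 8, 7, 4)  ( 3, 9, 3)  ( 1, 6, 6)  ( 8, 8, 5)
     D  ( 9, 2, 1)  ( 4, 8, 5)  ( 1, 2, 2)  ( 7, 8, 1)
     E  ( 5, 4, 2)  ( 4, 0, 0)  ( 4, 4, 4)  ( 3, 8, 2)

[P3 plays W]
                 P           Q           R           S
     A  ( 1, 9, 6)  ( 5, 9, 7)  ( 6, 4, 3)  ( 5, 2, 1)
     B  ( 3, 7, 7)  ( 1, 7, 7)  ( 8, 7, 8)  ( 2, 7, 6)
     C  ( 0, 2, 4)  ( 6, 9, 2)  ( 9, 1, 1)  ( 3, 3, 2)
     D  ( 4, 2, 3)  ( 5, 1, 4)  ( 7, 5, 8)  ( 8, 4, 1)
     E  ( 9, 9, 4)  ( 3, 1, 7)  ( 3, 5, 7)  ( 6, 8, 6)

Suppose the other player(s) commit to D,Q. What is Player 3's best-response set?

P3 best: {Y,Z}

u_3(X vs D,Q) = 2
u_3(Y vs D,Q) = 5
u_3(Z vs D,Q) = 5
u_3(W vs D,Q) = 4
max payoff 5 at {Y,Z}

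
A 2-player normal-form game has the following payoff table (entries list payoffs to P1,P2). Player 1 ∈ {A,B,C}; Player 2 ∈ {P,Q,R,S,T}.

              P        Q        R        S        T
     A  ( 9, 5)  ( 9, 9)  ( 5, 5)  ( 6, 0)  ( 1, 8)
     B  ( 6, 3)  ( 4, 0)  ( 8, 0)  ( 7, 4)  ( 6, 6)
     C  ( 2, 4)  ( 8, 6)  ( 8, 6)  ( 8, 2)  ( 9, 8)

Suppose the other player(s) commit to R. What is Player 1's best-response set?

u_1(A vs R) = 5
u_1(B vs R) = 8
u_1(C vs R) = 8
max payoff 8 at {B,C}

BR_1 = {B,C}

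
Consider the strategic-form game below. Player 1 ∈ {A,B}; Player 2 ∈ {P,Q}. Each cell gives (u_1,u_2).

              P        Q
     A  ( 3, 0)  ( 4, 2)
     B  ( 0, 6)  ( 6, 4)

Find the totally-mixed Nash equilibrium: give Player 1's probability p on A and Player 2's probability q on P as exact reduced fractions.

P1 mixes 1/2 on A; P2 mixes 2/5 on P

P1 indiff ⇒ q·3+(1-q)·4 = q·0+(1-q)·6 ⇒ q(3) = (1-q)(2) ⇒ q = 2/5
P2 indiff ⇒ p·0+(1-p)·6 = p·2+(1-p)·4 ⇒ p(-2) = (1-p)(-2) ⇒ p = 1/2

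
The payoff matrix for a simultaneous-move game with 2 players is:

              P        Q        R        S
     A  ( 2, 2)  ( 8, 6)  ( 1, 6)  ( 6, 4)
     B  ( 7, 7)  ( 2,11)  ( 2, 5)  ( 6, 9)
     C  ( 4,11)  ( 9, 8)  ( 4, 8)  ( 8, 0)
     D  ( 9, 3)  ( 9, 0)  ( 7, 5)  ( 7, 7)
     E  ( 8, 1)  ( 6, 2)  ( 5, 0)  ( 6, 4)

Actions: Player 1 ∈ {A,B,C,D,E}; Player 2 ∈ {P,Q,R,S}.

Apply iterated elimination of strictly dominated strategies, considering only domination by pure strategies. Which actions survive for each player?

P1 drop A (C beats it: P:4>2 Q:9>8 R:4>1 S:8>6)
P1 drop B (D beats it: P:9>7 Q:9>2 R:7>2 S:7>6)
P1 drop E (D beats it: P:9>8 Q:9>6 R:7>5 S:7>6)
P2 drop Q (P beats it: C:11>8 D:3>0)
P1→{C,D} P2→{P,R,S}

Remaining: P1:{C,D} P2:{P,R,S}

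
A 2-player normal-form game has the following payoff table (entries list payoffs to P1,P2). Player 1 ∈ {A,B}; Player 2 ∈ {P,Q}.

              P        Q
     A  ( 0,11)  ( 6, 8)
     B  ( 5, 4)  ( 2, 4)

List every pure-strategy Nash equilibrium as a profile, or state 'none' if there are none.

NE set: (B,P)

(A,P): not NE [P1→B gives 5>0]
(A,Q): not NE [P2→P gives 11>8]
(B,P): NE
(B,Q): not NE [P1→A gives 6>2]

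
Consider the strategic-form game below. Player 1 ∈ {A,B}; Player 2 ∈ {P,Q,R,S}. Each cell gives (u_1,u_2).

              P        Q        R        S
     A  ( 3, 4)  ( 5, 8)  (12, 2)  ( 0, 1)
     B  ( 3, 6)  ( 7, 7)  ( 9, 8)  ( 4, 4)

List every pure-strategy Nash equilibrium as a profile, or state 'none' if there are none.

PSNE: ∅

(A,P): not NE [P2→Q gives 8>4]
(A,Q): not NE [P1→B gives 7>5]
(A,R): not NE [P2→Q gives 8>2]
(A,S): not NE [P1→B gives 4>0; P2→Q gives 8>1]
(B,P): not NE [P2→R gives 8>6]
(B,Q): not NE [P2→R gives 8>7]
(B,R): not NE [P1→A gives 12>9]
(B,S): not NE [P2→R gives 8>4]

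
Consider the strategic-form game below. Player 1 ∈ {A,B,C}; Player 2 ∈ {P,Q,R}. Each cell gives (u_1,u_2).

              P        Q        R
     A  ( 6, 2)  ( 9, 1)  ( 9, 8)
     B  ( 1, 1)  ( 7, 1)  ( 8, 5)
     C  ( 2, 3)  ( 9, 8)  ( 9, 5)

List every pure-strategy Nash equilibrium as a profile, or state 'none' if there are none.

PSNE = {(A,R), (C,Q)}

(A,P): not NE [P2→R gives 8>2]
(A,Q): not NE [P2→R gives 8>1]
(A,R): NE
(B,P): not NE [P1→A gives 6>1; P2→R gives 5>1]
(B,Q): not NE [P1→C gives 9>7; P2→R gives 5>1]
(B,R): not NE [P1→C gives 9>8]
(C,P): not NE [P1→A gives 6>2; P2→Q gives 8>3]
(C,Q): NE
(C,R): not NE [P2→Q gives 8>5]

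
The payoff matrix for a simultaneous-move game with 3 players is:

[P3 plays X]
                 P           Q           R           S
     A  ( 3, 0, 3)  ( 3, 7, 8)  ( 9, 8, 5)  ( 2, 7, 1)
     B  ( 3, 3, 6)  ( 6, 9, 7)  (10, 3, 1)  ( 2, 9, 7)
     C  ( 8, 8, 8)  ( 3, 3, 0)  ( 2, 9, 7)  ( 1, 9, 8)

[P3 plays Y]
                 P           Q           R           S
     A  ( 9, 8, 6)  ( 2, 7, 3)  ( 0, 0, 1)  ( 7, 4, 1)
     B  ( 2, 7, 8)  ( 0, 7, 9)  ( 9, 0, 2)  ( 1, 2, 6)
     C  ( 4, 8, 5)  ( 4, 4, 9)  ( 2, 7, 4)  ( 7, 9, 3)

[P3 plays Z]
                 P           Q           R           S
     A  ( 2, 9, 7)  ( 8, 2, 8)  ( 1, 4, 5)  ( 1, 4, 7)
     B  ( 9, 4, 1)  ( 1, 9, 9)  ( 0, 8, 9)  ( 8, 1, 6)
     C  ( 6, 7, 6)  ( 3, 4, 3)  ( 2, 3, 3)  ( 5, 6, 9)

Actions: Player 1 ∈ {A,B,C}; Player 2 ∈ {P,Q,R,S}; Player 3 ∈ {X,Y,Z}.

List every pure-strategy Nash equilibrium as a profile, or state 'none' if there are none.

Nash profiles: (B,S,X)

(A,P,X): not NE [P1→C gives 8>3; P2→R gives 8>0; P3→Z gives 7>3]
(A,P,Y): not NE [P3→Z gives 7>6]
(A,P,Z): not NE [P1→B gives 9>2]
(A,Q,X): not NE [P1→B gives 6>3; P2→R gives 8>7]
(A,Q,Y): not NE [P1→C gives 4>2; P2→P gives 8>7; P3→Z gives 8>3]
(A,Q,Z): not NE [P2→P gives 9>2]
(A,R,X): not NE [P1→B gives 10>9]
(A,R,Y): not NE [P1→B gives 9>0; P2→P gives 8>0; P3→Z gives 5>1]
(A,R,Z): not NE [P1→C gives 2>1; P2→P gives 9>4]
(A,S,X): not NE [P2→R gives 8>7; P3→Z gives 7>1]
(A,S,Y): not NE [P2→P gives 8>4; P3→Z gives 7>1]
(A,S,Z): not NE [P1→B gives 8>1; P2→P gives 9>4]
(B,P,X): not NE [P1→C gives 8>3; P2→S gives 9>3; P3→Y gives 8>6]
(B,P,Y): not NE [P1→A gives 9>2]
(B,P,Z): not NE [P2→Q gives 9>4; P3→Y gives 8>1]
(B,Q,X): not NE [P3→Z gives 9>7]
(B,Q,Y): not NE [P1→C gives 4>0]
(B,Q,Z): not NE [P1→A gives 8>1]
(B,R,X): not NE [P2→S gives 9>3; P3→Z gives 9>1]
(B,R,Y): not NE [P2→Q gives 7>0; P3→Z gives 9>2]
(B,R,Z): not NE [P1→C gives 2>0; P2→Q gives 9>8]
(B,S,X): NE
(B,S,Y): not NE [P1→C gives 7>1; P2→Q gives 7>2; P3→X gives 7>6]
(B,S,Z): not NE [P2→Q gives 9>1; P3→X gives 7>6]
(C,P,X): not NE [P2→S gives 9>8]
(C,P,Y): not NE [P1→A gives 9>4; P2→S gives 9>8; P3→X gives 8>5]
(C,P,Z): not NE [P1→B gives 9>6; P3→X gives 8>6]
(C,Q,X): not NE [P1→B gives 6>3; P2→S gives 9>3; P3→Y gives 9>0]
(C,Q,Y): not NE [P2→S gives 9>4]
(C,Q,Z): not NE [P1→A gives 8>3; P2→P gives 7>4; P3→Y gives 9>3]
(C,R,X): not NE [P1→B gives 10>2]
(C,R,Y): not NE [P1→B gives 9>2; P2→S gives 9>7; P3→X gives 7>4]
(C,R,Z): not NE [P2→P gives 7>3; P3→X gives 7>3]
(C,S,X): not NE [P1→B gives 2>1; P3→Z gives 9>8]
(C,S,Y): not NE [P3→Z gives 9>3]
(C,S,Z): not NE [P1→B gives 8>5; P2→P gives 7>6]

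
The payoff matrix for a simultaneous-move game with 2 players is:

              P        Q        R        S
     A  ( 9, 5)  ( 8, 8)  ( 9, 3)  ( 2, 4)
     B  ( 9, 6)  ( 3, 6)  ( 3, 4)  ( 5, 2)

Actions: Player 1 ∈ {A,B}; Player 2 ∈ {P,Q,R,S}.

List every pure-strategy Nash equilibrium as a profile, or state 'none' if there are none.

NE set: (A,Q), (B,P)

(A,P): not NE [P2→Q gives 8>5]
(A,Q): NE
(A,R): not NE [P2→Q gives 8>3]
(A,S): not NE [P1→B gives 5>2; P2→Q gives 8>4]
(B,P): NE
(B,Q): not NE [P1→A gives 8>3]
(B,R): not NE [P1→A gives 9>3; P2→Q gives 6>4]
(B,S): not NE [P2→Q gives 6>2]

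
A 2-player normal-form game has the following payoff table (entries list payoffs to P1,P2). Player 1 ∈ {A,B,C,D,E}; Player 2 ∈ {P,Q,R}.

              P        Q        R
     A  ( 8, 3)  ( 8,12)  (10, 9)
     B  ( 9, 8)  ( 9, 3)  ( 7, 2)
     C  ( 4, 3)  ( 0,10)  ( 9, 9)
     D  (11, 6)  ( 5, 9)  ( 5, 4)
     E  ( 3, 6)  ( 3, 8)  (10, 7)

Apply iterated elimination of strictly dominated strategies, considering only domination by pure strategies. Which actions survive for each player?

P1 drop C (A beats it: P:8>4 Q:8>0 R:10>9)
P2 drop R (Q beats it: A:12>9 B:3>2 D:9>4 E:8>7)
P1 drop A (B beats it: P:9>8 Q:9>8)
P1 drop E (B beats it: P:9>3 Q:9>3)
P1→{B,D} P2→{P,Q}

Survivors P1:{B,D} P2:{P,Q}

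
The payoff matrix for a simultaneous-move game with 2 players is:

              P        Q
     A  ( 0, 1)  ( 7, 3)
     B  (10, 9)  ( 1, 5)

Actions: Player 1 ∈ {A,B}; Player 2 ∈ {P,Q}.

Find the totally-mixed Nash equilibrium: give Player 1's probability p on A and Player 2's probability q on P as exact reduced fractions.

(p,q) = (2/3, 3/8)

P1 indiff ⇒ q·0+(1-q)·7 = q·10+(1-q)·1 ⇒ q(-10) = (1-q)(-6) ⇒ q = 3/8
P2 indiff ⇒ p·1+(1-p)·9 = p·3+(1-p)·5 ⇒ p(-2) = (1-p)(-4) ⇒ p = 2/3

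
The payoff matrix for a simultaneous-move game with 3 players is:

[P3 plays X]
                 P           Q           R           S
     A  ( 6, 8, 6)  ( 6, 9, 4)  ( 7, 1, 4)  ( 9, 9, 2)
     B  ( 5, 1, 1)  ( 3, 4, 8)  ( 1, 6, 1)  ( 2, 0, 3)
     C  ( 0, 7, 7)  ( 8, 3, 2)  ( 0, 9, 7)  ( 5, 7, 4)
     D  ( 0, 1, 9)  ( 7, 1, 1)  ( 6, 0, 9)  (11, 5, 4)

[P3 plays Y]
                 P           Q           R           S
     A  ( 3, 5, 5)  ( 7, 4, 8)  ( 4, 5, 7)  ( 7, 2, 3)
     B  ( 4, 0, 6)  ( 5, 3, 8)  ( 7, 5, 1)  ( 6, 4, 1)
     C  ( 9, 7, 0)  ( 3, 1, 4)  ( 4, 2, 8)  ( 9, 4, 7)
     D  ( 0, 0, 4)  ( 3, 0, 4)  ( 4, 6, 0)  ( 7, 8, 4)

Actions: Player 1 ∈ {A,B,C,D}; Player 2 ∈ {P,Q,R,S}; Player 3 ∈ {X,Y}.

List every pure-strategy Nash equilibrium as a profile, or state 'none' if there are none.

Nash profiles: (B,R,Y), (D,S,X)

(A,P,X): not NE [P2→S gives 9>8]
(A,P,Y): not NE [P1→C gives 9>3; P3→X gives 6>5]
(A,Q,X): not NE [P1→C gives 8>6; P3→Y gives 8>4]
(A,Q,Y): not NE [P2→R gives 5>4]
(A,R,X): not NE [P2→S gives 9>1; P3→Y gives 7>4]
(A,R,Y): not NE [P1→B gives 7>4]
(A,S,X): not NE [P1→D gives 11>9; P3→Y gives 3>2]
(A,S,Y): not NE [P1→C gives 9>7; P2→R gives 5>2]
(B,P,X): not NE [P1→A gives 6>5; P2→R gives 6>1; P3→Y gives 6>1]
(B,P,Y): not NE [P1→C gives 9>4; P2→R gives 5>0]
(B,Q,X): not NE [P1→C gives 8>3; P2→R gives 6>4]
(B,Q,Y): not NE [P1→A gives 7>5; P2→R gives 5>3]
(B,R,X): not NE [P1→A gives 7>1]
(B,R,Y): NE
(B,S,X): not NE [P1→D gives 11>2; P2→R gives 6>0]
(B,S,Y): not NE [P1→C gives 9>6; P2→R gives 5>4; P3→X gives 3>1]
(C,P,X): not NE [P1→A gives 6>0; P2→R gives 9>7]
(C,P,Y): not NE [P3→X gives 7>0]
(C,Q,X): not NE [P2→R gives 9>3; P3→Y gives 4>2]
(C,Q,Y): not NE [P1→A gives 7>3; P2→P gives 7>1]
(C,R,X): not NE [P1→A gives 7>0; P3→Y gives 8>7]
(C,R,Y): not NE [P1→B gives 7>4; P2→P gives 7>2]
(C,S,X): not NE [P1→D gives 11>5; P2→R gives 9>7; P3→Y gives 7>4]
(C,S,Y): not NE [P2→P gives 7>4]
(D,P,X): not NE [P1→A gives 6>0; P2→S gives 5>1]
(D,P,Y): not NE [P1→C gives 9>0; P2→S gives 8>0; P3→X gives 9>4]
(D,Q,X): not NE [P1→C gives 8>7; P2→S gives 5>1; P3→Y gives 4>1]
(D,Q,Y): not NE [P1→A gives 7>3; P2→S gives 8>0]
(D,R,X): not NE [P1→A gives 7>6; P2→S gives 5>0]
(D,R,Y): not NE [P1→B gives 7>4; P2→S gives 8>6; P3→X gives 9>0]
(D,S,X): NE
(D,S,Y): not NE [P1→C gives 9>7]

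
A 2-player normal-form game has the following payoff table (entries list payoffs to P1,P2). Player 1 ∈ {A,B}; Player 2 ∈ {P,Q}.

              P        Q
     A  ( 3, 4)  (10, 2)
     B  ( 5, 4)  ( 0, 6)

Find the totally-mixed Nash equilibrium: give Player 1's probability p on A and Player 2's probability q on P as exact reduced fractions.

(p,q) = (1/2, 5/6)

P1 indiff ⇒ q·3+(1-q)·10 = q·5+(1-q)·0 ⇒ q(-2) = (1-q)(-10) ⇒ q = 5/6
P2 indiff ⇒ p·4+(1-p)·4 = p·2+(1-p)·6 ⇒ p(2) = (1-p)(2) ⇒ p = 1/2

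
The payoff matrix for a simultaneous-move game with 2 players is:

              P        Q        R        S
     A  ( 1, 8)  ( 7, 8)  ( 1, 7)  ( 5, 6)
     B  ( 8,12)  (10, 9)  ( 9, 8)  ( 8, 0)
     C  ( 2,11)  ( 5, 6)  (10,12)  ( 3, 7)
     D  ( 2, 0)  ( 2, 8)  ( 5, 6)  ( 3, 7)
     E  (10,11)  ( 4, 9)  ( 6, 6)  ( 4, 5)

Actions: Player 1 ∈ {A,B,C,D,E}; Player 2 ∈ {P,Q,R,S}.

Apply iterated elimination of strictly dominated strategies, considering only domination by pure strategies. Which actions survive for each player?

Remaining: P1:{B,C,E} P2:{P,R}

P1 drop A (B beats it: P:8>1 Q:10>7 R:9>1 S:8>5)
P1 drop D (B beats it: P:8>2 Q:10>2 R:9>5 S:8>3)
P2 drop Q (P beats it: B:12>9 C:11>6 E:11>9)
P2 drop S (P beats it: B:12>0 C:11>7 E:11>5)
P1→{B,C,E} P2→{P,R}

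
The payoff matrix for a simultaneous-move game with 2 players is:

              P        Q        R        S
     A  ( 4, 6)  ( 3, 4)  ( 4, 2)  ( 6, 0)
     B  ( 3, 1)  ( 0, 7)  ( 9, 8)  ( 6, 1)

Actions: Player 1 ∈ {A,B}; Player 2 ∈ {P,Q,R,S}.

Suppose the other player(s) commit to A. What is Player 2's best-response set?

u_2(P vs A) = 6
u_2(Q vs A) = 4
u_2(R vs A) = 2
u_2(S vs A) = 0
max payoff 6 at {P}

BR_2 = {P}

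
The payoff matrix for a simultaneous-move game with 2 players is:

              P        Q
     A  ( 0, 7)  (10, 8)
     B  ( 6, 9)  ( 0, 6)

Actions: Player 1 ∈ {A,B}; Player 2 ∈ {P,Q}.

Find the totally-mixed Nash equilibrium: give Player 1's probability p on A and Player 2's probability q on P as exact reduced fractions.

P1 mixes 3/4 on A; P2 mixes 5/8 on P

P1 indiff ⇒ q·0+(1-q)·10 = q·6+(1-q)·0 ⇒ q(-6) = (1-q)(-10) ⇒ q = 5/8
P2 indiff ⇒ p·7+(1-p)·9 = p·8+(1-p)·6 ⇒ p(-1) = (1-p)(-3) ⇒ p = 3/4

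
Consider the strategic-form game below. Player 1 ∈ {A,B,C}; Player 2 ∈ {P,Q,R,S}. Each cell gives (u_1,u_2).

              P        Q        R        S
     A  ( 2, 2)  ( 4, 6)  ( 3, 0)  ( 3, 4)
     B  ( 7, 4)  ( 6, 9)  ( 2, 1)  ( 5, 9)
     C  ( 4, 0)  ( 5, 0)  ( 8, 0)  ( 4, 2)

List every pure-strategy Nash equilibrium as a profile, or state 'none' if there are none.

(A,P): not NE [P1→B gives 7>2; P2→Q gives 6>2]
(A,Q): not NE [P1→B gives 6>4]
(A,R): not NE [P1→C gives 8>3; P2→Q gives 6>0]
(A,S): not NE [P1→B gives 5>3; P2→Q gives 6>4]
(B,P): not NE [P2→S gives 9>4]
(B,Q): NE
(B,R): not NE [P1→C gives 8>2; P2→S gives 9>1]
(B,S): NE
(C,P): not NE [P1→B gives 7>4; P2→S gives 2>0]
(C,Q): not NE [P1→B gives 6>5; P2→S gives 2>0]
(C,R): not NE [P2→S gives 2>0]
(C,S): not NE [P1→B gives 5>4]

Nash profiles: (B,Q), (B,S)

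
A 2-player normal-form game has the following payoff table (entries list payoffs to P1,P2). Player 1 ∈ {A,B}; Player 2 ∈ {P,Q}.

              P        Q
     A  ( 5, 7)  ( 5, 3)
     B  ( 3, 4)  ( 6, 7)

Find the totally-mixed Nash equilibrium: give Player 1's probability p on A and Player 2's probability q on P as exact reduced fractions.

P1 indiff ⇒ q·5+(1-q)·5 = q·3+(1-q)·6 ⇒ q(2) = (1-q)(1) ⇒ q = 1/3
P2 indiff ⇒ p·7+(1-p)·4 = p·3+(1-p)·7 ⇒ p(4) = (1-p)(3) ⇒ p = 3/7

(p,q) = (3/7, 1/3)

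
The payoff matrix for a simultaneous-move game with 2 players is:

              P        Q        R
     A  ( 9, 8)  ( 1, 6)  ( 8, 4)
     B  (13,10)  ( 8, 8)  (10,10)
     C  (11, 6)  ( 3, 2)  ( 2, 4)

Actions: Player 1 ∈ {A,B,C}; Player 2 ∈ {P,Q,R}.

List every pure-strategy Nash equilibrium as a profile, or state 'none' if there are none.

(A,P): not NE [P1→B gives 13>9]
(A,Q): not NE [P1→B gives 8>1; P2→P gives 8>6]
(A,R): not NE [P1→B gives 10>8; P2→P gives 8>4]
(B,P): NE
(B,Q): not NE [P2→R gives 10>8]
(B,R): NE
(C,P): not NE [P1→B gives 13>11]
(C,Q): not NE [P1→B gives 8>3; P2→P gives 6>2]
(C,R): not NE [P1→B gives 10>2; P2→P gives 6>4]

Nash profiles: (B,P), (B,R)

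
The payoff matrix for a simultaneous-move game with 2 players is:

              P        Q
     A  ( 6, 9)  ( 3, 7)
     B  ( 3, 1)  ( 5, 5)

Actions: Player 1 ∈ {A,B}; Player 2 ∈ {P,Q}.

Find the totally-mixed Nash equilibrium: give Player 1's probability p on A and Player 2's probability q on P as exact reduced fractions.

P1 indiff ⇒ q·6+(1-q)·3 = q·3+(1-q)·5 ⇒ q(3) = (1-q)(2) ⇒ q = 2/5
P2 indiff ⇒ p·9+(1-p)·1 = p·7+(1-p)·5 ⇒ p(2) = (1-p)(4) ⇒ p = 2/3

P1 mixes 2/3 on A; P2 mixes 2/5 on P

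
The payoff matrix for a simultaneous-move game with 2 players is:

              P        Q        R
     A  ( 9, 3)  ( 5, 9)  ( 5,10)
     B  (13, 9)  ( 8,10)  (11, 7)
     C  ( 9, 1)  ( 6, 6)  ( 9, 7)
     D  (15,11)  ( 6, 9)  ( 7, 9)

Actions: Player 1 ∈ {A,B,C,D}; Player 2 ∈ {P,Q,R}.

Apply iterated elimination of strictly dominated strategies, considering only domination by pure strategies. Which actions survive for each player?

P1 drop A (B beats it: P:13>9 Q:8>5 R:11>5)
P1 drop C (B beats it: P:13>9 Q:8>6 R:11>9)
P2 drop R (P beats it: B:9>7 D:11>9)
P1→{B,D} P2→{P,Q}

Survivors P1:{B,D} P2:{P,Q}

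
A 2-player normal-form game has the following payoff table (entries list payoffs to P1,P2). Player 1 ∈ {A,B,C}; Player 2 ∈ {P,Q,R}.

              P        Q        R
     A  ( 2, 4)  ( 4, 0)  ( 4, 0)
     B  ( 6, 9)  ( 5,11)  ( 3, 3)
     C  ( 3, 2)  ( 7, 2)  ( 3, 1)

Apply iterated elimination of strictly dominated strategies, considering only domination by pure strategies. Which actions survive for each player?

P2 drop R (P beats it: A:4>0 B:9>3 C:2>1)
P1 drop A (B beats it: P:6>2 Q:5>4)
P1→{B,C} P2→{P,Q}

Survivors P1:{B,C} P2:{P,Q}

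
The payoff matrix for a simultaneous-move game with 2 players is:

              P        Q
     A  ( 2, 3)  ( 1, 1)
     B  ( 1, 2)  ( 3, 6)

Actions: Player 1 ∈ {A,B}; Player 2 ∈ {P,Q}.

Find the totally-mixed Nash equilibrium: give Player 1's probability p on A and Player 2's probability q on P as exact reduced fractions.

P1 indiff ⇒ q·2+(1-q)·1 = q·1+(1-q)·3 ⇒ q(1) = (1-q)(2) ⇒ q = 2/3
P2 indiff ⇒ p·3+(1-p)·2 = p·1+(1-p)·6 ⇒ p(2) = (1-p)(4) ⇒ p = 2/3

p=2/3, q=2/3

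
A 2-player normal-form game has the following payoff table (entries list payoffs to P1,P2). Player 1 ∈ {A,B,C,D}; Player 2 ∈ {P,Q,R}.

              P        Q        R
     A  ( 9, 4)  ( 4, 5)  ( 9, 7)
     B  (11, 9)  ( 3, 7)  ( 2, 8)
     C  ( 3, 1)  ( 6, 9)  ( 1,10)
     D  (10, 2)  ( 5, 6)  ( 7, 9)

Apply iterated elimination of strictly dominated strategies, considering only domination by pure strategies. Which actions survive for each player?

P2 drop Q (R beats it: A:7>5 B:8>7 C:10>9 D:9>6)
P1 drop C (A beats it: P:9>3 R:9>1)
P1→{A,B,D} P2→{P,R}

Survivors P1:{A,B,D} P2:{P,R}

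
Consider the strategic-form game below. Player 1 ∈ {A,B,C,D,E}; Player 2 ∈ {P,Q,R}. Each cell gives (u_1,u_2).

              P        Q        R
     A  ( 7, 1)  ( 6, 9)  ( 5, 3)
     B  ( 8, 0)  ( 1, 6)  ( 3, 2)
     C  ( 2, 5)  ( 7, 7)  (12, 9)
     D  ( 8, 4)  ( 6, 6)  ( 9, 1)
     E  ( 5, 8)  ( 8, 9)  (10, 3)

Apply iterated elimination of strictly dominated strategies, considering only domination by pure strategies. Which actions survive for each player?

P2 drop P (Q beats it: A:9>1 B:6>0 C:7>5 D:6>4 E:9>8)
P1 drop A (C beats it: Q:7>6 R:12>5)
P1 drop B (C beats it: Q:7>1 R:12>3)
P1 drop D (C beats it: Q:7>6 R:12>9)
P1→{C,E} P2→{Q,R}

Survivors P1:{C,E} P2:{Q,R}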